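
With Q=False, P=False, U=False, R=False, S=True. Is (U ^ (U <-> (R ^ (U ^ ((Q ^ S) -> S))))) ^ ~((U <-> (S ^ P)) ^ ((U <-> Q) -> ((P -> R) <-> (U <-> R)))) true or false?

False

Q ^ S = False ^ True = True
(Q ^ S) -> S = True -> True = True
U ^ ((Q ^ S) -> S) = False ^ True = True
R ^ (U ^ ((Q ^ S) -> S)) = False ^ True = True
U <-> (R ^ (U ^ ((Q ^ S) -> S))) = False <-> True = False
U ^ (U <-> (R ^ (U ^ ((Q ^ S) -> S)))) = False ^ False = False
S ^ P = True ^ False = True
U <-> (S ^ P) = False <-> True = False
U <-> Q = False <-> False = True
P -> R = False -> False = True
U <-> R = False <-> False = True
(P -> R) <-> (U <-> R) = True <-> True = True
(U <-> Q) -> ((P -> R) <-> (U <-> R)) = True -> True = True
(U <-> (S ^ P)) ^ ((U <-> Q) -> ((P -> R) <-> (U <-> R))) = False ^ True = True
~((U <-> (S ^ P)) ^ ((U <-> Q) -> ((P -> R) <-> (U <-> R)))) = ~True = False
(U ^ (U <-> (R ^ (U ^ ((Q ^ S) -> S))))) ^ ~((U <-> (S ^ P)) ^ ((U <-> Q) -> ((P -> R) <-> (U <-> R)))) = False ^ False = False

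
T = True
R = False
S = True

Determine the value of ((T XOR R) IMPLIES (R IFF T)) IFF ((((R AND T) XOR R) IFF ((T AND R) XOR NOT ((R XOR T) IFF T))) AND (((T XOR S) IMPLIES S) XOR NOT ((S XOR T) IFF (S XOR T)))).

Substituting T=True, R=False, S=True:
T XOR R = True XOR False = True
R IFF T = False IFF True = False
(T XOR R) IMPLIES (R IFF T) = True IMPLIES False = False
R AND T = False AND True = False
(R AND T) XOR R = False XOR False = False
T AND R = True AND False = False
R XOR T = False XOR True = True
(R XOR T) IFF T = True IFF True = True
NOT ((R XOR T) IFF T) = NOT True = False
(T AND R) XOR NOT ((R XOR T) IFF T) = False XOR False = False
((R AND T) XOR R) IFF ((T AND R) XOR NOT ((R XOR T) IFF T)) = False IFF False = True
T XOR S = True XOR True = False
(T XOR S) IMPLIES S = False IMPLIES True = True
S XOR T = True XOR True = False
S XOR T = True XOR True = False
(S XOR T) IFF (S XOR T) = False IFF False = True
NOT ((S XOR T) IFF (S XOR T)) = NOT True = False
((T XOR S) IMPLIES S) XOR NOT ((S XOR T) IFF (S XOR T)) = True XOR False = True
(((R AND T) XOR R) IFF ((T AND R) XOR NOT ((R XOR T) IFF T))) AND (((T XOR S) IMPLIES S) XOR NOT ((S XOR T) IFF (S XOR T))) = True AND True = True
((T XOR R) IMPLIES (R IFF T)) IFF ((((R AND T) XOR R) IFF ((T AND R) XOR NOT ((R XOR T) IFF T))) AND (((T XOR S) IMPLIES S) XOR NOT ((S XOR T) IFF (S XOR T)))) = False IFF True = False

False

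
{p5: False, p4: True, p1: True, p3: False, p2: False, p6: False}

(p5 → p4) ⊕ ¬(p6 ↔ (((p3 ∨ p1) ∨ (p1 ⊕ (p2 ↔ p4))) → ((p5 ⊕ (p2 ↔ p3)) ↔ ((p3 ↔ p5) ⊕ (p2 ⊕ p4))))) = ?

True

p5 → p4 = False → True = True
p3 ∨ p1 = False ∨ True = True
p2 ↔ p4 = False ↔ True = False
p1 ⊕ (p2 ↔ p4) = True ⊕ False = True
(p3 ∨ p1) ∨ (p1 ⊕ (p2 ↔ p4)) = True ∨ True = True
p2 ↔ p3 = False ↔ False = True
p5 ⊕ (p2 ↔ p3) = False ⊕ True = True
p3 ↔ p5 = False ↔ False = True
p2 ⊕ p4 = False ⊕ True = True
(p3 ↔ p5) ⊕ (p2 ⊕ p4) = True ⊕ True = False
(p5 ⊕ (p2 ↔ p3)) ↔ ((p3 ↔ p5) ⊕ (p2 ⊕ p4)) = True ↔ False = False
((p3 ∨ p1) ∨ (p1 ⊕ (p2 ↔ p4))) → ((p5 ⊕ (p2 ↔ p3)) ↔ ((p3 ↔ p5) ⊕ (p2 ⊕ p4))) = True → False = False
p6 ↔ (((p3 ∨ p1) ∨ (p1 ⊕ (p2 ↔ p4))) → ((p5 ⊕ (p2 ↔ p3)) ↔ ((p3 ↔ p5) ⊕ (p2 ⊕ p4)))) = False ↔ False = True
¬(p6 ↔ (((p3 ∨ p1) ∨ (p1 ⊕ (p2 ↔ p4))) → ((p5 ⊕ (p2 ↔ p3)) ↔ ((p3 ↔ p5) ⊕ (p2 ⊕ p4))))) = ¬True = False
(p5 → p4) ⊕ ¬(p6 ↔ (((p3 ∨ p1) ∨ (p1 ⊕ (p2 ↔ p4))) → ((p5 ⊕ (p2 ↔ p3)) ↔ ((p3 ↔ p5) ⊕ (p2 ⊕ p4))))) = True ⊕ False = True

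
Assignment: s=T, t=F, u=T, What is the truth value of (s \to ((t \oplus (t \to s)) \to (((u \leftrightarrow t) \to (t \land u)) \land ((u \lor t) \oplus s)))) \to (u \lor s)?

t \to s = F \to T = T
t \oplus (t \to s) = F \oplus T = T
u \leftrightarrow t = T \leftrightarrow F = F
t \land u = F \land T = F
(u \leftrightarrow t) \to (t \land u) = F \to F = T
u \lor t = T \lor F = T
(u \lor t) \oplus s = T \oplus T = F
((u \leftrightarrow t) \to (t \land u)) \land ((u \lor t) \oplus s) = T \land F = F
(t \oplus (t \to s)) \to (((u \leftrightarrow t) \to (t \land u)) \land ((u \lor t) \oplus s)) = T \to F = F
s \to ((t \oplus (t \to s)) \to (((u \leftrightarrow t) \to (t \land u)) \land ((u \lor t) \oplus s))) = T \to F = F
u \lor s = T \lor T = T
(s \to ((t \oplus (t \to s)) \to (((u \leftrightarrow t) \to (t \land u)) \land ((u \lor t) \oplus s)))) \to (u \lor s) = F \to T = T

T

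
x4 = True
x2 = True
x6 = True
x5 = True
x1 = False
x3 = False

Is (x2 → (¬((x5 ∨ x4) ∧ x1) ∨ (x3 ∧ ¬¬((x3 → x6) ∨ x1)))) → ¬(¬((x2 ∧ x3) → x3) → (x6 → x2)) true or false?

False

x5 ∨ x4 = True ∨ True = True
(x5 ∨ x4) ∧ x1 = True ∧ False = False
¬((x5 ∨ x4) ∧ x1) = ¬False = True
x3 → x6 = False → True = True
(x3 → x6) ∨ x1 = True ∨ False = True
¬((x3 → x6) ∨ x1) = ¬True = False
¬¬((x3 → x6) ∨ x1) = ¬False = True
x3 ∧ ¬¬((x3 → x6) ∨ x1) = False ∧ True = False
¬((x5 ∨ x4) ∧ x1) ∨ (x3 ∧ ¬¬((x3 → x6) ∨ x1)) = True ∨ False = True
x2 → (¬((x5 ∨ x4) ∧ x1) ∨ (x3 ∧ ¬¬((x3 → x6) ∨ x1))) = True → True = True
x2 ∧ x3 = True ∧ False = False
(x2 ∧ x3) → x3 = False → False = True
¬((x2 ∧ x3) → x3) = ¬True = False
x6 → x2 = True → True = True
¬((x2 ∧ x3) → x3) → (x6 → x2) = False → True = True
¬(¬((x2 ∧ x3) → x3) → (x6 → x2)) = ¬True = False
(x2 → (¬((x5 ∨ x4) ∧ x1) ∨ (x3 ∧ ¬¬((x3 → x6) ∨ x1)))) → ¬(¬((x2 ∧ x3) → x3) → (x6 → x2)) = True → False = False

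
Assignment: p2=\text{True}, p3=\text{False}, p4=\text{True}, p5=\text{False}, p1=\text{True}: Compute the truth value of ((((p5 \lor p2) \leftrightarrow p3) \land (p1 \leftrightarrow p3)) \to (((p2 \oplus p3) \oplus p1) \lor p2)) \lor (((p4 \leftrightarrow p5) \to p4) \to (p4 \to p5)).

Substituting p2=\text{True}, p3=\text{False}, p4=\text{True}, p5=\text{False}, p1=\text{True}:
p5 \lor p2 = \text{False} \lor \text{True} = \text{True}
(p5 \lor p2) \leftrightarrow p3 = \text{True} \leftrightarrow \text{False} = \text{False}
p1 \leftrightarrow p3 = \text{True} \leftrightarrow \text{False} = \text{False}
((p5 \lor p2) \leftrightarrow p3) \land (p1 \leftrightarrow p3) = \text{False} \land \text{False} = \text{False}
p2 \oplus p3 = \text{True} \oplus \text{False} = \text{True}
(p2 \oplus p3) \oplus p1 = \text{True} \oplus \text{True} = \text{False}
((p2 \oplus p3) \oplus p1) \lor p2 = \text{False} \lor \text{True} = \text{True}
(((p5 \lor p2) \leftrightarrow p3) \land (p1 \leftrightarrow p3)) \to (((p2 \oplus p3) \oplus p1) \lor p2) = \text{False} \to \text{True} = \text{True}
p4 \leftrightarrow p5 = \text{True} \leftrightarrow \text{False} = \text{False}
(p4 \leftrightarrow p5) \to p4 = \text{False} \to \text{True} = \text{True}
p4 \to p5 = \text{True} \to \text{False} = \text{False}
((p4 \leftrightarrow p5) \to p4) \to (p4 \to p5) = \text{True} \to \text{False} = \text{False}
((((p5 \lor p2) \leftrightarrow p3) \land (p1 \leftrightarrow p3)) \to (((p2 \oplus p3) \oplus p1) \lor p2)) \lor (((p4 \leftrightarrow p5) \to p4) \to (p4 \to p5)) = \text{True} \lor \text{False} = \text{True}

\text{True}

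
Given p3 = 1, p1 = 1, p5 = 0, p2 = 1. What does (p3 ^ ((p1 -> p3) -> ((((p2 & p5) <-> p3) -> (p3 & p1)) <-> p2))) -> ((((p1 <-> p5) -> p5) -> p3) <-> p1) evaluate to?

Substituting p3=1, p1=1, p5=0, p2=1:
p1 -> p3 = 1 -> 1 = 1
p2 & p5 = 1 & 0 = 0
(p2 & p5) <-> p3 = 0 <-> 1 = 0
p3 & p1 = 1 & 1 = 1
((p2 & p5) <-> p3) -> (p3 & p1) = 0 -> 1 = 1
(((p2 & p5) <-> p3) -> (p3 & p1)) <-> p2 = 1 <-> 1 = 1
(p1 -> p3) -> ((((p2 & p5) <-> p3) -> (p3 & p1)) <-> p2) = 1 -> 1 = 1
p3 ^ ((p1 -> p3) -> ((((p2 & p5) <-> p3) -> (p3 & p1)) <-> p2)) = 1 ^ 1 = 0
p1 <-> p5 = 1 <-> 0 = 0
(p1 <-> p5) -> p5 = 0 -> 0 = 1
((p1 <-> p5) -> p5) -> p3 = 1 -> 1 = 1
(((p1 <-> p5) -> p5) -> p3) <-> p1 = 1 <-> 1 = 1
(p3 ^ ((p1 -> p3) -> ((((p2 & p5) <-> p3) -> (p3 & p1)) <-> p2))) -> ((((p1 <-> p5) -> p5) -> p3) <-> p1) = 0 -> 1 = 1

1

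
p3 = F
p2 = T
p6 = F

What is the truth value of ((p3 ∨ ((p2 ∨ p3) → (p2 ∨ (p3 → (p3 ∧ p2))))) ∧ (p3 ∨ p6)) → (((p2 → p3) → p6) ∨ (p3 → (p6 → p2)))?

Substituting p3=F, p2=T, p6=F:
p2 ∨ p3 = T ∨ F = T
p3 ∧ p2 = F ∧ T = F
p3 → (p3 ∧ p2) = F → F = T
p2 ∨ (p3 → (p3 ∧ p2)) = T ∨ T = T
(p2 ∨ p3) → (p2 ∨ (p3 → (p3 ∧ p2))) = T → T = T
p3 ∨ ((p2 ∨ p3) → (p2 ∨ (p3 → (p3 ∧ p2)))) = F ∨ T = T
p3 ∨ p6 = F ∨ F = F
(p3 ∨ ((p2 ∨ p3) → (p2 ∨ (p3 → (p3 ∧ p2))))) ∧ (p3 ∨ p6) = T ∧ F = F
p2 → p3 = T → F = F
(p2 → p3) → p6 = F → F = T
p6 → p2 = F → T = T
p3 → (p6 → p2) = F → T = T
((p2 → p3) → p6) ∨ (p3 → (p6 → p2)) = T ∨ T = T
((p3 ∨ ((p2 ∨ p3) → (p2 ∨ (p3 → (p3 ∧ p2))))) ∧ (p3 ∨ p6)) → (((p2 → p3) → p6) ∨ (p3 → (p6 → p2))) = F → T = T

T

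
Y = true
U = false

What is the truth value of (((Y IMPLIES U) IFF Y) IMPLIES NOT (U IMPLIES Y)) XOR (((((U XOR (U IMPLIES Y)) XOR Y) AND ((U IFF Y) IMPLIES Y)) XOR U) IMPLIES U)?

Y IMPLIES U = true IMPLIES false = false
(Y IMPLIES U) IFF Y = false IFF true = false
U IMPLIES Y = false IMPLIES true = true
NOT (U IMPLIES Y) = NOT true = false
((Y IMPLIES U) IFF Y) IMPLIES NOT (U IMPLIES Y) = false IMPLIES false = true
U IMPLIES Y = false IMPLIES true = true
U XOR (U IMPLIES Y) = false XOR true = true
(U XOR (U IMPLIES Y)) XOR Y = true XOR true = false
U IFF Y = false IFF true = false
(U IFF Y) IMPLIES Y = false IMPLIES true = true
((U XOR (U IMPLIES Y)) XOR Y) AND ((U IFF Y) IMPLIES Y) = false AND true = false
(((U XOR (U IMPLIES Y)) XOR Y) AND ((U IFF Y) IMPLIES Y)) XOR U = false XOR false = false
((((U XOR (U IMPLIES Y)) XOR Y) AND ((U IFF Y) IMPLIES Y)) XOR U) IMPLIES U = false IMPLIES false = true
(((Y IMPLIES U) IFF Y) IMPLIES NOT (U IMPLIES Y)) XOR (((((U XOR (U IMPLIES Y)) XOR Y) AND ((U IFF Y) IMPLIES Y)) XOR U) IMPLIES U) = true XOR true = false

false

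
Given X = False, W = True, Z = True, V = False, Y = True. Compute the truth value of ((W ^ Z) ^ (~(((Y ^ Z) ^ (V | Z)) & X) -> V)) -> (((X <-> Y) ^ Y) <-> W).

True

W ^ Z = True ^ True = False
Y ^ Z = True ^ True = False
V | Z = False | True = True
(Y ^ Z) ^ (V | Z) = False ^ True = True
((Y ^ Z) ^ (V | Z)) & X = True & False = False
~(((Y ^ Z) ^ (V | Z)) & X) = ~False = True
~(((Y ^ Z) ^ (V | Z)) & X) -> V = True -> False = False
(W ^ Z) ^ (~(((Y ^ Z) ^ (V | Z)) & X) -> V) = False ^ False = False
X <-> Y = False <-> True = False
(X <-> Y) ^ Y = False ^ True = True
((X <-> Y) ^ Y) <-> W = True <-> True = True
((W ^ Z) ^ (~(((Y ^ Z) ^ (V | Z)) & X) -> V)) -> (((X <-> Y) ^ Y) <-> W) = False -> True = True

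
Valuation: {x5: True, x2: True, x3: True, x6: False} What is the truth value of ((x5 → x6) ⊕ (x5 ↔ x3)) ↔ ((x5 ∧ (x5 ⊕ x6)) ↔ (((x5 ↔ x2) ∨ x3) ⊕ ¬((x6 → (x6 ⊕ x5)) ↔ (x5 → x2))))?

x5 → x6 = True → False = False
x5 ↔ x3 = True ↔ True = True
(x5 → x6) ⊕ (x5 ↔ x3) = False ⊕ True = True
x5 ⊕ x6 = True ⊕ False = True
x5 ∧ (x5 ⊕ x6) = True ∧ True = True
x5 ↔ x2 = True ↔ True = True
(x5 ↔ x2) ∨ x3 = True ∨ True = True
x6 ⊕ x5 = False ⊕ True = True
x6 → (x6 ⊕ x5) = False → True = True
x5 → x2 = True → True = True
(x6 → (x6 ⊕ x5)) ↔ (x5 → x2) = True ↔ True = True
¬((x6 → (x6 ⊕ x5)) ↔ (x5 → x2)) = ¬True = False
((x5 ↔ x2) ∨ x3) ⊕ ¬((x6 → (x6 ⊕ x5)) ↔ (x5 → x2)) = True ⊕ False = True
(x5 ∧ (x5 ⊕ x6)) ↔ (((x5 ↔ x2) ∨ x3) ⊕ ¬((x6 → (x6 ⊕ x5)) ↔ (x5 → x2))) = True ↔ True = True
((x5 → x6) ⊕ (x5 ↔ x3)) ↔ ((x5 ∧ (x5 ⊕ x6)) ↔ (((x5 ↔ x2) ∨ x3) ⊕ ¬((x6 → (x6 ⊕ x5)) ↔ (x5 → x2)))) = True ↔ True = True

True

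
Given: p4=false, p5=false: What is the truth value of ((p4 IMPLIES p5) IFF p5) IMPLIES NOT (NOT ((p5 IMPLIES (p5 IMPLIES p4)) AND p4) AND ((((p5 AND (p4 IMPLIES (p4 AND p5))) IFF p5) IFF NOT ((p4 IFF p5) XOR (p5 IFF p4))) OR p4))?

true

Substituting p4=false, p5=false:
p4 IMPLIES p5 = false IMPLIES false = true
(p4 IMPLIES p5) IFF p5 = true IFF false = false
p5 IMPLIES p4 = false IMPLIES false = true
p5 IMPLIES (p5 IMPLIES p4) = false IMPLIES true = true
(p5 IMPLIES (p5 IMPLIES p4)) AND p4 = true AND false = false
NOT ((p5 IMPLIES (p5 IMPLIES p4)) AND p4) = NOT false = true
p4 AND p5 = false AND false = false
p4 IMPLIES (p4 AND p5) = false IMPLIES false = true
p5 AND (p4 IMPLIES (p4 AND p5)) = false AND true = false
(p5 AND (p4 IMPLIES (p4 AND p5))) IFF p5 = false IFF false = true
p4 IFF p5 = false IFF false = true
p5 IFF p4 = false IFF false = true
(p4 IFF p5) XOR (p5 IFF p4) = true XOR true = false
NOT ((p4 IFF p5) XOR (p5 IFF p4)) = NOT false = true
((p5 AND (p4 IMPLIES (p4 AND p5))) IFF p5) IFF NOT ((p4 IFF p5) XOR (p5 IFF p4)) = true IFF true = true
(((p5 AND (p4 IMPLIES (p4 AND p5))) IFF p5) IFF NOT ((p4 IFF p5) XOR (p5 IFF p4))) OR p4 = true OR false = true
NOT ((p5 IMPLIES (p5 IMPLIES p4)) AND p4) AND ((((p5 AND (p4 IMPLIES (p4 AND p5))) IFF p5) IFF NOT ((p4 IFF p5) XOR (p5 IFF p4))) OR p4) = true AND true = true
NOT (NOT ((p5 IMPLIES (p5 IMPLIES p4)) AND p4) AND ((((p5 AND (p4 IMPLIES (p4 AND p5))) IFF p5) IFF NOT ((p4 IFF p5) XOR (p5 IFF p4))) OR p4)) = NOT true = false
((p4 IMPLIES p5) IFF p5) IMPLIES NOT (NOT ((p5 IMPLIES (p5 IMPLIES p4)) AND p4) AND ((((p5 AND (p4 IMPLIES (p4 AND p5))) IFF p5) IFF NOT ((p4 IFF p5) XOR (p5 IFF p4))) OR p4)) = false IMPLIES false = true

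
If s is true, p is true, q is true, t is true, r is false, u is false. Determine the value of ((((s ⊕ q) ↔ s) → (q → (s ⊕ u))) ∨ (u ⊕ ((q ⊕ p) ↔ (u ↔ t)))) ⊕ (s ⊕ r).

False

s ⊕ q = True ⊕ True = False
(s ⊕ q) ↔ s = False ↔ True = False
s ⊕ u = True ⊕ False = True
q → (s ⊕ u) = True → True = True
((s ⊕ q) ↔ s) → (q → (s ⊕ u)) = False → True = True
q ⊕ p = True ⊕ True = False
u ↔ t = False ↔ True = False
(q ⊕ p) ↔ (u ↔ t) = False ↔ False = True
u ⊕ ((q ⊕ p) ↔ (u ↔ t)) = False ⊕ True = True
(((s ⊕ q) ↔ s) → (q → (s ⊕ u))) ∨ (u ⊕ ((q ⊕ p) ↔ (u ↔ t))) = True ∨ True = True
s ⊕ r = True ⊕ False = True
((((s ⊕ q) ↔ s) → (q → (s ⊕ u))) ∨ (u ⊕ ((q ⊕ p) ↔ (u ↔ t)))) ⊕ (s ⊕ r) = True ⊕ True = False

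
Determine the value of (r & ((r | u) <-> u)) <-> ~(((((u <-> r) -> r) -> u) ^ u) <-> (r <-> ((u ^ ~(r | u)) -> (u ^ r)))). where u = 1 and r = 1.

r | u = 1 | 1 = 1
(r | u) <-> u = 1 <-> 1 = 1
r & ((r | u) <-> u) = 1 & 1 = 1
u <-> r = 1 <-> 1 = 1
(u <-> r) -> r = 1 -> 1 = 1
((u <-> r) -> r) -> u = 1 -> 1 = 1
(((u <-> r) -> r) -> u) ^ u = 1 ^ 1 = 0
r | u = 1 | 1 = 1
~(r | u) = ~1 = 0
u ^ ~(r | u) = 1 ^ 0 = 1
u ^ r = 1 ^ 1 = 0
(u ^ ~(r | u)) -> (u ^ r) = 1 -> 0 = 0
r <-> ((u ^ ~(r | u)) -> (u ^ r)) = 1 <-> 0 = 0
((((u <-> r) -> r) -> u) ^ u) <-> (r <-> ((u ^ ~(r | u)) -> (u ^ r))) = 0 <-> 0 = 1
~(((((u <-> r) -> r) -> u) ^ u) <-> (r <-> ((u ^ ~(r | u)) -> (u ^ r)))) = ~1 = 0
(r & ((r | u) <-> u)) <-> ~(((((u <-> r) -> r) -> u) ^ u) <-> (r <-> ((u ^ ~(r | u)) -> (u ^ r)))) = 1 <-> 0 = 0

0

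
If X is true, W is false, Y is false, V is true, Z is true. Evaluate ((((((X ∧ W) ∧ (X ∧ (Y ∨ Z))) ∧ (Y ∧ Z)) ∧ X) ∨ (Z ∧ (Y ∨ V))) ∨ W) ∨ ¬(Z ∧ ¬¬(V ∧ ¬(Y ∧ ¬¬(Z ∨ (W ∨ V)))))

X ∧ W = T ∧ F = F
Y ∨ Z = F ∨ T = T
X ∧ (Y ∨ Z) = T ∧ T = T
(X ∧ W) ∧ (X ∧ (Y ∨ Z)) = F ∧ T = F
Y ∧ Z = F ∧ T = F
((X ∧ W) ∧ (X ∧ (Y ∨ Z))) ∧ (Y ∧ Z) = F ∧ F = F
(((X ∧ W) ∧ (X ∧ (Y ∨ Z))) ∧ (Y ∧ Z)) ∧ X = F ∧ T = F
Y ∨ V = F ∨ T = T
Z ∧ (Y ∨ V) = T ∧ T = T
((((X ∧ W) ∧ (X ∧ (Y ∨ Z))) ∧ (Y ∧ Z)) ∧ X) ∨ (Z ∧ (Y ∨ V)) = F ∨ T = T
(((((X ∧ W) ∧ (X ∧ (Y ∨ Z))) ∧ (Y ∧ Z)) ∧ X) ∨ (Z ∧ (Y ∨ V))) ∨ W = T ∨ F = T
W ∨ V = F ∨ T = T
Z ∨ (W ∨ V) = T ∨ T = T
¬(Z ∨ (W ∨ V)) = ¬T = F
¬¬(Z ∨ (W ∨ V)) = ¬F = T
Y ∧ ¬¬(Z ∨ (W ∨ V)) = F ∧ T = F
¬(Y ∧ ¬¬(Z ∨ (W ∨ V))) = ¬F = T
V ∧ ¬(Y ∧ ¬¬(Z ∨ (W ∨ V))) = T ∧ T = T
¬(V ∧ ¬(Y ∧ ¬¬(Z ∨ (W ∨ V)))) = ¬T = F
¬¬(V ∧ ¬(Y ∧ ¬¬(Z ∨ (W ∨ V)))) = ¬F = T
Z ∧ ¬¬(V ∧ ¬(Y ∧ ¬¬(Z ∨ (W ∨ V)))) = T ∧ T = T
¬(Z ∧ ¬¬(V ∧ ¬(Y ∧ ¬¬(Z ∨ (W ∨ V))))) = ¬T = F
((((((X ∧ W) ∧ (X ∧ (Y ∨ Z))) ∧ (Y ∧ Z)) ∧ X) ∨ (Z ∧ (Y ∨ V))) ∨ W) ∨ ¬(Z ∧ ¬¬(V ∧ ¬(Y ∧ ¬¬(Z ∨ (W ∨ V))))) = T ∨ F = T

T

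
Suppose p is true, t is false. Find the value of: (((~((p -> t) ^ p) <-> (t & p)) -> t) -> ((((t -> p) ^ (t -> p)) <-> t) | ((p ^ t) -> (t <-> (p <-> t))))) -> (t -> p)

1

p -> t = 1 -> 0 = 0
(p -> t) ^ p = 0 ^ 1 = 1
~((p -> t) ^ p) = ~1 = 0
t & p = 0 & 1 = 0
~((p -> t) ^ p) <-> (t & p) = 0 <-> 0 = 1
(~((p -> t) ^ p) <-> (t & p)) -> t = 1 -> 0 = 0
t -> p = 0 -> 1 = 1
t -> p = 0 -> 1 = 1
(t -> p) ^ (t -> p) = 1 ^ 1 = 0
((t -> p) ^ (t -> p)) <-> t = 0 <-> 0 = 1
p ^ t = 1 ^ 0 = 1
p <-> t = 1 <-> 0 = 0
t <-> (p <-> t) = 0 <-> 0 = 1
(p ^ t) -> (t <-> (p <-> t)) = 1 -> 1 = 1
(((t -> p) ^ (t -> p)) <-> t) | ((p ^ t) -> (t <-> (p <-> t))) = 1 | 1 = 1
((~((p -> t) ^ p) <-> (t & p)) -> t) -> ((((t -> p) ^ (t -> p)) <-> t) | ((p ^ t) -> (t <-> (p <-> t)))) = 0 -> 1 = 1
t -> p = 0 -> 1 = 1
(((~((p -> t) ^ p) <-> (t & p)) -> t) -> ((((t -> p) ^ (t -> p)) <-> t) | ((p ^ t) -> (t <-> (p <-> t))))) -> (t -> p) = 1 -> 1 = 1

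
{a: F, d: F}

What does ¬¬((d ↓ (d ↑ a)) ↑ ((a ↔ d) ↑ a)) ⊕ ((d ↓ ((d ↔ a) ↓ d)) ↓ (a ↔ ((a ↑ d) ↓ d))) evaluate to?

d ↑ a = F ↑ F = T
d ↓ (d ↑ a) = F ↓ T = F
a ↔ d = F ↔ F = T
(a ↔ d) ↑ a = T ↑ F = T
(d ↓ (d ↑ a)) ↑ ((a ↔ d) ↑ a) = F ↑ T = T
¬((d ↓ (d ↑ a)) ↑ ((a ↔ d) ↑ a)) = ¬T = F
¬¬((d ↓ (d ↑ a)) ↑ ((a ↔ d) ↑ a)) = ¬F = T
d ↔ a = F ↔ F = T
(d ↔ a) ↓ d = T ↓ F = F
d ↓ ((d ↔ a) ↓ d) = F ↓ F = T
a ↑ d = F ↑ F = T
(a ↑ d) ↓ d = T ↓ F = F
a ↔ ((a ↑ d) ↓ d) = F ↔ F = T
(d ↓ ((d ↔ a) ↓ d)) ↓ (a ↔ ((a ↑ d) ↓ d)) = T ↓ T = F
¬¬((d ↓ (d ↑ a)) ↑ ((a ↔ d) ↑ a)) ⊕ ((d ↓ ((d ↔ a) ↓ d)) ↓ (a ↔ ((a ↑ d) ↓ d))) = T ⊕ F = T

T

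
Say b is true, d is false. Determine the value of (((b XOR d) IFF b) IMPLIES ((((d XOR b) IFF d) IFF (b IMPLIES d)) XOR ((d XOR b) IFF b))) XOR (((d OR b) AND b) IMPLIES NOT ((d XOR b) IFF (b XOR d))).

b XOR d = True XOR False = True
(b XOR d) IFF b = True IFF True = True
d XOR b = False XOR True = True
(d XOR b) IFF d = True IFF False = False
b IMPLIES d = True IMPLIES False = False
((d XOR b) IFF d) IFF (b IMPLIES d) = False IFF False = True
d XOR b = False XOR True = True
(d XOR b) IFF b = True IFF True = True
(((d XOR b) IFF d) IFF (b IMPLIES d)) XOR ((d XOR b) IFF b) = True XOR True = False
((b XOR d) IFF b) IMPLIES ((((d XOR b) IFF d) IFF (b IMPLIES d)) XOR ((d XOR b) IFF b)) = True IMPLIES False = False
d OR b = False OR True = True
(d OR b) AND b = True AND True = True
d XOR b = False XOR True = True
b XOR d = True XOR False = True
(d XOR b) IFF (b XOR d) = True IFF True = True
NOT ((d XOR b) IFF (b XOR d)) = NOT True = False
((d OR b) AND b) IMPLIES NOT ((d XOR b) IFF (b XOR d)) = True IMPLIES False = False
(((b XOR d) IFF b) IMPLIES ((((d XOR b) IFF d) IFF (b IMPLIES d)) XOR ((d XOR b) IFF b))) XOR (((d OR b) AND b) IMPLIES NOT ((d XOR b) IFF (b XOR d))) = False XOR False = False

False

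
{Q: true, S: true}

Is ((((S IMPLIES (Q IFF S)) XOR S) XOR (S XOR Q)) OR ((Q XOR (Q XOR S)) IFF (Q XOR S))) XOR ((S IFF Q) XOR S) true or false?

false

Q IFF S = true IFF true = true
S IMPLIES (Q IFF S) = true IMPLIES true = true
(S IMPLIES (Q IFF S)) XOR S = true XOR true = false
S XOR Q = true XOR true = false
((S IMPLIES (Q IFF S)) XOR S) XOR (S XOR Q) = false XOR false = false
Q XOR S = true XOR true = false
Q XOR (Q XOR S) = true XOR false = true
Q XOR S = true XOR true = false
(Q XOR (Q XOR S)) IFF (Q XOR S) = true IFF false = false
(((S IMPLIES (Q IFF S)) XOR S) XOR (S XOR Q)) OR ((Q XOR (Q XOR S)) IFF (Q XOR S)) = false OR false = false
S IFF Q = true IFF true = true
(S IFF Q) XOR S = true XOR true = false
((((S IMPLIES (Q IFF S)) XOR S) XOR (S XOR Q)) OR ((Q XOR (Q XOR S)) IFF (Q XOR S))) XOR ((S IFF Q) XOR S) = false XOR false = false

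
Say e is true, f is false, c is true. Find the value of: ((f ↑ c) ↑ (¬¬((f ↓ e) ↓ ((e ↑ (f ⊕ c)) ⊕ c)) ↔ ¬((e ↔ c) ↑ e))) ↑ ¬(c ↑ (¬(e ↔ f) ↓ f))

f ↑ c = F ↑ T = T
f ↓ e = F ↓ T = F
f ⊕ c = F ⊕ T = T
e ↑ (f ⊕ c) = T ↑ T = F
(e ↑ (f ⊕ c)) ⊕ c = F ⊕ T = T
(f ↓ e) ↓ ((e ↑ (f ⊕ c)) ⊕ c) = F ↓ T = F
¬((f ↓ e) ↓ ((e ↑ (f ⊕ c)) ⊕ c)) = ¬F = T
¬¬((f ↓ e) ↓ ((e ↑ (f ⊕ c)) ⊕ c)) = ¬T = F
e ↔ c = T ↔ T = T
(e ↔ c) ↑ e = T ↑ T = F
¬((e ↔ c) ↑ e) = ¬F = T
¬¬((f ↓ e) ↓ ((e ↑ (f ⊕ c)) ⊕ c)) ↔ ¬((e ↔ c) ↑ e) = F ↔ T = F
(f ↑ c) ↑ (¬¬((f ↓ e) ↓ ((e ↑ (f ⊕ c)) ⊕ c)) ↔ ¬((e ↔ c) ↑ e)) = T ↑ F = T
e ↔ f = T ↔ F = F
¬(e ↔ f) = ¬F = T
¬(e ↔ f) ↓ f = T ↓ F = F
c ↑ (¬(e ↔ f) ↓ f) = T ↑ F = T
¬(c ↑ (¬(e ↔ f) ↓ f)) = ¬T = F
((f ↑ c) ↑ (¬¬((f ↓ e) ↓ ((e ↑ (f ⊕ c)) ⊕ c)) ↔ ¬((e ↔ c) ↑ e))) ↑ ¬(c ↑ (¬(e ↔ f) ↓ f)) = T ↑ F = T

T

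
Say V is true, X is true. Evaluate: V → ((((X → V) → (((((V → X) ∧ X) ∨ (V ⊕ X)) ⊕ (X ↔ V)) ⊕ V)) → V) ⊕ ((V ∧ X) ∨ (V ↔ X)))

False

Substituting V=True, X=True:
X → V = True → True = True
V → X = True → True = True
(V → X) ∧ X = True ∧ True = True
V ⊕ X = True ⊕ True = False
((V → X) ∧ X) ∨ (V ⊕ X) = True ∨ False = True
X ↔ V = True ↔ True = True
(((V → X) ∧ X) ∨ (V ⊕ X)) ⊕ (X ↔ V) = True ⊕ True = False
((((V → X) ∧ X) ∨ (V ⊕ X)) ⊕ (X ↔ V)) ⊕ V = False ⊕ True = True
(X → V) → (((((V → X) ∧ X) ∨ (V ⊕ X)) ⊕ (X ↔ V)) ⊕ V) = True → True = True
((X → V) → (((((V → X) ∧ X) ∨ (V ⊕ X)) ⊕ (X ↔ V)) ⊕ V)) → V = True → True = True
V ∧ X = True ∧ True = True
V ↔ X = True ↔ True = True
(V ∧ X) ∨ (V ↔ X) = True ∨ True = True
(((X → V) → (((((V → X) ∧ X) ∨ (V ⊕ X)) ⊕ (X ↔ V)) ⊕ V)) → V) ⊕ ((V ∧ X) ∨ (V ↔ X)) = True ⊕ True = False
V → ((((X → V) → (((((V → X) ∧ X) ∨ (V ⊕ X)) ⊕ (X ↔ V)) ⊕ V)) → V) ⊕ ((V ∧ X) ∨ (V ↔ X))) = True → False = False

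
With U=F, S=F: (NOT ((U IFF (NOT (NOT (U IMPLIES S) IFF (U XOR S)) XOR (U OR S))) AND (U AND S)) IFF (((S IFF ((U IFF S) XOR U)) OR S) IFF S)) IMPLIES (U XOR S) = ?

U IMPLIES S = F IMPLIES F = T
NOT (U IMPLIES S) = NOT T = F
U XOR S = F XOR F = F
NOT (U IMPLIES S) IFF (U XOR S) = F IFF F = T
NOT (NOT (U IMPLIES S) IFF (U XOR S)) = NOT T = F
U OR S = F OR F = F
NOT (NOT (U IMPLIES S) IFF (U XOR S)) XOR (U OR S) = F XOR F = F
U IFF (NOT (NOT (U IMPLIES S) IFF (U XOR S)) XOR (U OR S)) = F IFF F = T
U AND S = F AND F = F
(U IFF (NOT (NOT (U IMPLIES S) IFF (U XOR S)) XOR (U OR S))) AND (U AND S) = T AND F = F
NOT ((U IFF (NOT (NOT (U IMPLIES S) IFF (U XOR S)) XOR (U OR S))) AND (U AND S)) = NOT F = T
U IFF S = F IFF F = T
(U IFF S) XOR U = T XOR F = T
S IFF ((U IFF S) XOR U) = F IFF T = F
(S IFF ((U IFF S) XOR U)) OR S = F OR F = F
((S IFF ((U IFF S) XOR U)) OR S) IFF S = F IFF F = T
NOT ((U IFF (NOT (NOT (U IMPLIES S) IFF (U XOR S)) XOR (U OR S))) AND (U AND S)) IFF (((S IFF ((U IFF S) XOR U)) OR S) IFF S) = T IFF T = T
U XOR S = F XOR F = F
(NOT ((U IFF (NOT (NOT (U IMPLIES S) IFF (U XOR S)) XOR (U OR S))) AND (U AND S)) IFF (((S IFF ((U IFF S) XOR U)) OR S) IFF S)) IMPLIES (U XOR S) = T IMPLIES F = F

F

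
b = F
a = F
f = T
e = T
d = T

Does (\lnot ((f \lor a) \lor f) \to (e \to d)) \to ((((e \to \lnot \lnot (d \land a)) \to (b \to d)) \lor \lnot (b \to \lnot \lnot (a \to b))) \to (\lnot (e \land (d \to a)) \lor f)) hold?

T

f \lor a = T \lor F = T
(f \lor a) \lor f = T \lor T = T
\lnot ((f \lor a) \lor f) = \lnot T = F
e \to d = T \to T = T
\lnot ((f \lor a) \lor f) \to (e \to d) = F \to T = T
d \land a = T \land F = F
\lnot (d \land a) = \lnot F = T
\lnot \lnot (d \land a) = \lnot T = F
e \to \lnot \lnot (d \land a) = T \to F = F
b \to d = F \to T = T
(e \to \lnot \lnot (d \land a)) \to (b \to d) = F \to T = T
a \to b = F \to F = T
\lnot (a \to b) = \lnot T = F
\lnot \lnot (a \to b) = \lnot F = T
b \to \lnot \lnot (a \to b) = F \to T = T
\lnot (b \to \lnot \lnot (a \to b)) = \lnot T = F
((e \to \lnot \lnot (d \land a)) \to (b \to d)) \lor \lnot (b \to \lnot \lnot (a \to b)) = T \lor F = T
d \to a = T \to F = F
e \land (d \to a) = T \land F = F
\lnot (e \land (d \to a)) = \lnot F = T
\lnot (e \land (d \to a)) \lor f = T \lor T = T
(((e \to \lnot \lnot (d \land a)) \to (b \to d)) \lor \lnot (b \to \lnot \lnot (a \to b))) \to (\lnot (e \land (d \to a)) \lor f) = T \to T = T
(\lnot ((f \lor a) \lor f) \to (e \to d)) \to ((((e \to \lnot \lnot (d \land a)) \to (b \to d)) \lor \lnot (b \to \lnot \lnot (a \to b))) \to (\lnot (e \land (d \to a)) \lor f)) = T \to T = T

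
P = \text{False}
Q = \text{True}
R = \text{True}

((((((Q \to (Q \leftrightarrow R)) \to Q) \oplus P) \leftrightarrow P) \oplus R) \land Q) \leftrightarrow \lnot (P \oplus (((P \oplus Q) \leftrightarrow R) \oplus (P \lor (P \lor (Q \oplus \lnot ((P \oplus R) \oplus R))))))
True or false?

\text{False}

Q \leftrightarrow R = \text{True} \leftrightarrow \text{True} = \text{True}
Q \to (Q \leftrightarrow R) = \text{True} \to \text{True} = \text{True}
(Q \to (Q \leftrightarrow R)) \to Q = \text{True} \to \text{True} = \text{True}
((Q \to (Q \leftrightarrow R)) \to Q) \oplus P = \text{True} \oplus \text{False} = \text{True}
(((Q \to (Q \leftrightarrow R)) \to Q) \oplus P) \leftrightarrow P = \text{True} \leftrightarrow \text{False} = \text{False}
((((Q \to (Q \leftrightarrow R)) \to Q) \oplus P) \leftrightarrow P) \oplus R = \text{False} \oplus \text{True} = \text{True}
(((((Q \to (Q \leftrightarrow R)) \to Q) \oplus P) \leftrightarrow P) \oplus R) \land Q = \text{True} \land \text{True} = \text{True}
P \oplus Q = \text{False} \oplus \text{True} = \text{True}
(P \oplus Q) \leftrightarrow R = \text{True} \leftrightarrow \text{True} = \text{True}
P \oplus R = \text{False} \oplus \text{True} = \text{True}
(P \oplus R) \oplus R = \text{True} \oplus \text{True} = \text{False}
\lnot ((P \oplus R) \oplus R) = \lnot \text{False} = \text{True}
Q \oplus \lnot ((P \oplus R) \oplus R) = \text{True} \oplus \text{True} = \text{False}
P \lor (Q \oplus \lnot ((P \oplus R) \oplus R)) = \text{False} \lor \text{False} = \text{False}
P \lor (P \lor (Q \oplus \lnot ((P \oplus R) \oplus R))) = \text{False} \lor \text{False} = \text{False}
((P \oplus Q) \leftrightarrow R) \oplus (P \lor (P \lor (Q \oplus \lnot ((P \oplus R) \oplus R)))) = \text{True} \oplus \text{False} = \text{True}
P \oplus (((P \oplus Q) \leftrightarrow R) \oplus (P \lor (P \lor (Q \oplus \lnot ((P \oplus R) \oplus R))))) = \text{False} \oplus \text{True} = \text{True}
\lnot (P \oplus (((P \oplus Q) \leftrightarrow R) \oplus (P \lor (P \lor (Q \oplus \lnot ((P \oplus R) \oplus R)))))) = \lnot \text{True} = \text{False}
((((((Q \to (Q \leftrightarrow R)) \to Q) \oplus P) \leftrightarrow P) \oplus R) \land Q) \leftrightarrow \lnot (P \oplus (((P \oplus Q) \leftrightarrow R) \oplus (P \lor (P \lor (Q \oplus \lnot ((P \oplus R) \oplus R)))))) = \text{True} \leftrightarrow \text{False} = \text{False}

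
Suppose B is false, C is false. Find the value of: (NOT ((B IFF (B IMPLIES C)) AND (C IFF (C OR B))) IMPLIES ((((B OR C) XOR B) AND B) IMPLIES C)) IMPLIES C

Substituting B=F, C=F:
B IMPLIES C = F IMPLIES F = T
B IFF (B IMPLIES C) = F IFF T = F
C OR B = F OR F = F
C IFF (C OR B) = F IFF F = T
(B IFF (B IMPLIES C)) AND (C IFF (C OR B)) = F AND T = F
NOT ((B IFF (B IMPLIES C)) AND (C IFF (C OR B))) = NOT F = T
B OR C = F OR F = F
(B OR C) XOR B = F XOR F = F
((B OR C) XOR B) AND B = F AND F = F
(((B OR C) XOR B) AND B) IMPLIES C = F IMPLIES F = T
NOT ((B IFF (B IMPLIES C)) AND (C IFF (C OR B))) IMPLIES ((((B OR C) XOR B) AND B) IMPLIES C) = T IMPLIES T = T
(NOT ((B IFF (B IMPLIES C)) AND (C IFF (C OR B))) IMPLIES ((((B OR C) XOR B) AND B) IMPLIES C)) IMPLIES C = T IMPLIES F = F

F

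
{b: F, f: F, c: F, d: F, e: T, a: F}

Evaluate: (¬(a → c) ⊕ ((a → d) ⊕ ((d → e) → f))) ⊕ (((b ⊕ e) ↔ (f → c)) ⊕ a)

a → c = F → F = T
¬(a → c) = ¬T = F
a → d = F → F = T
d → e = F → T = T
(d → e) → f = T → F = F
(a → d) ⊕ ((d → e) → f) = T ⊕ F = T
¬(a → c) ⊕ ((a → d) ⊕ ((d → e) → f)) = F ⊕ T = T
b ⊕ e = F ⊕ T = T
f → c = F → F = T
(b ⊕ e) ↔ (f → c) = T ↔ T = T
((b ⊕ e) ↔ (f → c)) ⊕ a = T ⊕ F = T
(¬(a → c) ⊕ ((a → d) ⊕ ((d → e) → f))) ⊕ (((b ⊕ e) ↔ (f → c)) ⊕ a) = T ⊕ T = F

F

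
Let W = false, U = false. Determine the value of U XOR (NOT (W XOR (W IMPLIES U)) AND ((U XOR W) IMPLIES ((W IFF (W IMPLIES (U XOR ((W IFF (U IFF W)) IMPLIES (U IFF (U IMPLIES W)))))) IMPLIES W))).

false

W IMPLIES U = false IMPLIES false = true
W XOR (W IMPLIES U) = false XOR true = true
NOT (W XOR (W IMPLIES U)) = NOT true = false
U XOR W = false XOR false = false
U IFF W = false IFF false = true
W IFF (U IFF W) = false IFF true = false
U IMPLIES W = false IMPLIES false = true
U IFF (U IMPLIES W) = false IFF true = false
(W IFF (U IFF W)) IMPLIES (U IFF (U IMPLIES W)) = false IMPLIES false = true
U XOR ((W IFF (U IFF W)) IMPLIES (U IFF (U IMPLIES W))) = false XOR true = true
W IMPLIES (U XOR ((W IFF (U IFF W)) IMPLIES (U IFF (U IMPLIES W)))) = false IMPLIES true = true
W IFF (W IMPLIES (U XOR ((W IFF (U IFF W)) IMPLIES (U IFF (U IMPLIES W))))) = false IFF true = false
(W IFF (W IMPLIES (U XOR ((W IFF (U IFF W)) IMPLIES (U IFF (U IMPLIES W)))))) IMPLIES W = false IMPLIES false = true
(U XOR W) IMPLIES ((W IFF (W IMPLIES (U XOR ((W IFF (U IFF W)) IMPLIES (U IFF (U IMPLIES W)))))) IMPLIES W) = false IMPLIES true = true
NOT (W XOR (W IMPLIES U)) AND ((U XOR W) IMPLIES ((W IFF (W IMPLIES (U XOR ((W IFF (U IFF W)) IMPLIES (U IFF (U IMPLIES W)))))) IMPLIES W)) = false AND true = false
U XOR (NOT (W XOR (W IMPLIES U)) AND ((U XOR W) IMPLIES ((W IFF (W IMPLIES (U XOR ((W IFF (U IFF W)) IMPLIES (U IFF (U IMPLIES W)))))) IMPLIES W))) = false XOR false = false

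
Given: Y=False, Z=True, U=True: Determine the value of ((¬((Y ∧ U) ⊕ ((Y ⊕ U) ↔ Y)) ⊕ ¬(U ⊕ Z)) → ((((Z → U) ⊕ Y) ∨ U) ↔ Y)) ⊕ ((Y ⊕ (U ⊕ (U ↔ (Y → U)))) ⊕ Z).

False

Substituting Y=False, Z=True, U=True:
Y ∧ U = False ∧ True = False
Y ⊕ U = False ⊕ True = True
(Y ⊕ U) ↔ Y = True ↔ False = False
(Y ∧ U) ⊕ ((Y ⊕ U) ↔ Y) = False ⊕ False = False
¬((Y ∧ U) ⊕ ((Y ⊕ U) ↔ Y)) = ¬False = True
U ⊕ Z = True ⊕ True = False
¬(U ⊕ Z) = ¬False = True
¬((Y ∧ U) ⊕ ((Y ⊕ U) ↔ Y)) ⊕ ¬(U ⊕ Z) = True ⊕ True = False
Z → U = True → True = True
(Z → U) ⊕ Y = True ⊕ False = True
((Z → U) ⊕ Y) ∨ U = True ∨ True = True
(((Z → U) ⊕ Y) ∨ U) ↔ Y = True ↔ False = False
(¬((Y ∧ U) ⊕ ((Y ⊕ U) ↔ Y)) ⊕ ¬(U ⊕ Z)) → ((((Z → U) ⊕ Y) ∨ U) ↔ Y) = False → False = True
Y → U = False → True = True
U ↔ (Y → U) = True ↔ True = True
U ⊕ (U ↔ (Y → U)) = True ⊕ True = False
Y ⊕ (U ⊕ (U ↔ (Y → U))) = False ⊕ False = False
(Y ⊕ (U ⊕ (U ↔ (Y → U)))) ⊕ Z = False ⊕ True = True
((¬((Y ∧ U) ⊕ ((Y ⊕ U) ↔ Y)) ⊕ ¬(U ⊕ Z)) → ((((Z → U) ⊕ Y) ∨ U) ↔ Y)) ⊕ ((Y ⊕ (U ⊕ (U ↔ (Y → U)))) ⊕ Z) = True ⊕ True = False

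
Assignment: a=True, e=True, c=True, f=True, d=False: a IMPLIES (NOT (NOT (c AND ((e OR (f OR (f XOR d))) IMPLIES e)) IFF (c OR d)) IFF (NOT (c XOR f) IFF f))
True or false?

f XOR d = True XOR False = True
f OR (f XOR d) = True OR True = True
e OR (f OR (f XOR d)) = True OR True = True
(e OR (f OR (f XOR d))) IMPLIES e = True IMPLIES True = True
c AND ((e OR (f OR (f XOR d))) IMPLIES e) = True AND True = True
NOT (c AND ((e OR (f OR (f XOR d))) IMPLIES e)) = NOT True = False
c OR d = True OR False = True
NOT (c AND ((e OR (f OR (f XOR d))) IMPLIES e)) IFF (c OR d) = False IFF True = False
NOT (NOT (c AND ((e OR (f OR (f XOR d))) IMPLIES e)) IFF (c OR d)) = NOT False = True
c XOR f = True XOR True = False
NOT (c XOR f) = NOT False = True
NOT (c XOR f) IFF f = True IFF True = True
NOT (NOT (c AND ((e OR (f OR (f XOR d))) IMPLIES e)) IFF (c OR d)) IFF (NOT (c XOR f) IFF f) = True IFF True = True
a IMPLIES (NOT (NOT (c AND ((e OR (f OR (f XOR d))) IMPLIES e)) IFF (c OR d)) IFF (NOT (c XOR f) IFF f)) = True IMPLIES True = True

True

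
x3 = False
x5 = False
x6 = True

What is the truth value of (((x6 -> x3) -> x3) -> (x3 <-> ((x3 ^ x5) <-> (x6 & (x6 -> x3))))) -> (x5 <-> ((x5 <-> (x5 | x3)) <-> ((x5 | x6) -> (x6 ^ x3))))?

Substituting x3=False, x5=False, x6=True:
x6 -> x3 = True -> False = False
(x6 -> x3) -> x3 = False -> False = True
x3 ^ x5 = False ^ False = False
x6 -> x3 = True -> False = False
x6 & (x6 -> x3) = True & False = False
(x3 ^ x5) <-> (x6 & (x6 -> x3)) = False <-> False = True
x3 <-> ((x3 ^ x5) <-> (x6 & (x6 -> x3))) = False <-> True = False
((x6 -> x3) -> x3) -> (x3 <-> ((x3 ^ x5) <-> (x6 & (x6 -> x3)))) = True -> False = False
x5 | x3 = False | False = False
x5 <-> (x5 | x3) = False <-> False = True
x5 | x6 = False | True = True
x6 ^ x3 = True ^ False = True
(x5 | x6) -> (x6 ^ x3) = True -> True = True
(x5 <-> (x5 | x3)) <-> ((x5 | x6) -> (x6 ^ x3)) = True <-> True = True
x5 <-> ((x5 <-> (x5 | x3)) <-> ((x5 | x6) -> (x6 ^ x3))) = False <-> True = False
(((x6 -> x3) -> x3) -> (x3 <-> ((x3 ^ x5) <-> (x6 & (x6 -> x3))))) -> (x5 <-> ((x5 <-> (x5 | x3)) <-> ((x5 | x6) -> (x6 ^ x3)))) = False -> False = True

True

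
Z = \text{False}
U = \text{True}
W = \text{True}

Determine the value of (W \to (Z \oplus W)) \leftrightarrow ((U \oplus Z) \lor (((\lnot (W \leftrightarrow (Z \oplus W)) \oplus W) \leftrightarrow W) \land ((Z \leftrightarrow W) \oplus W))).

\text{True}

Z \oplus W = \text{False} \oplus \text{True} = \text{True}
W \to (Z \oplus W) = \text{True} \to \text{True} = \text{True}
U \oplus Z = \text{True} \oplus \text{False} = \text{True}
Z \oplus W = \text{False} \oplus \text{True} = \text{True}
W \leftrightarrow (Z \oplus W) = \text{True} \leftrightarrow \text{True} = \text{True}
\lnot (W \leftrightarrow (Z \oplus W)) = \lnot \text{True} = \text{False}
\lnot (W \leftrightarrow (Z \oplus W)) \oplus W = \text{False} \oplus \text{True} = \text{True}
(\lnot (W \leftrightarrow (Z \oplus W)) \oplus W) \leftrightarrow W = \text{True} \leftrightarrow \text{True} = \text{True}
Z \leftrightarrow W = \text{False} \leftrightarrow \text{True} = \text{False}
(Z \leftrightarrow W) \oplus W = \text{False} \oplus \text{True} = \text{True}
((\lnot (W \leftrightarrow (Z \oplus W)) \oplus W) \leftrightarrow W) \land ((Z \leftrightarrow W) \oplus W) = \text{True} \land \text{True} = \text{True}
(U \oplus Z) \lor (((\lnot (W \leftrightarrow (Z \oplus W)) \oplus W) \leftrightarrow W) \land ((Z \leftrightarrow W) \oplus W)) = \text{True} \lor \text{True} = \text{True}
(W \to (Z \oplus W)) \leftrightarrow ((U \oplus Z) \lor (((\lnot (W \leftrightarrow (Z \oplus W)) \oplus W) \leftrightarrow W) \land ((Z \leftrightarrow W) \oplus W))) = \text{True} \leftrightarrow \text{True} = \text{True}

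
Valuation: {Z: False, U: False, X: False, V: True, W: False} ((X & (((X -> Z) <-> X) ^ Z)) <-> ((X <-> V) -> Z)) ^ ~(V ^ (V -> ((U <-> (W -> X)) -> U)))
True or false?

True

X -> Z = False -> False = True
(X -> Z) <-> X = True <-> False = False
((X -> Z) <-> X) ^ Z = False ^ False = False
X & (((X -> Z) <-> X) ^ Z) = False & False = False
X <-> V = False <-> True = False
(X <-> V) -> Z = False -> False = True
(X & (((X -> Z) <-> X) ^ Z)) <-> ((X <-> V) -> Z) = False <-> True = False
W -> X = False -> False = True
U <-> (W -> X) = False <-> True = False
(U <-> (W -> X)) -> U = False -> False = True
V -> ((U <-> (W -> X)) -> U) = True -> True = True
V ^ (V -> ((U <-> (W -> X)) -> U)) = True ^ True = False
~(V ^ (V -> ((U <-> (W -> X)) -> U))) = ~False = True
((X & (((X -> Z) <-> X) ^ Z)) <-> ((X <-> V) -> Z)) ^ ~(V ^ (V -> ((U <-> (W -> X)) -> U))) = False ^ True = True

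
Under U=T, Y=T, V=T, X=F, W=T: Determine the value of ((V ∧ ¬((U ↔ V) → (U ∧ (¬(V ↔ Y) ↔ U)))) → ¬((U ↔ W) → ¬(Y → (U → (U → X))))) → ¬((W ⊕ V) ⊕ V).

T

Substituting U=T, Y=T, V=T, X=F, W=T:
U ↔ V = T ↔ T = T
V ↔ Y = T ↔ T = T
¬(V ↔ Y) = ¬T = F
¬(V ↔ Y) ↔ U = F ↔ T = F
U ∧ (¬(V ↔ Y) ↔ U) = T ∧ F = F
(U ↔ V) → (U ∧ (¬(V ↔ Y) ↔ U)) = T → F = F
¬((U ↔ V) → (U ∧ (¬(V ↔ Y) ↔ U))) = ¬F = T
V ∧ ¬((U ↔ V) → (U ∧ (¬(V ↔ Y) ↔ U))) = T ∧ T = T
U ↔ W = T ↔ T = T
U → X = T → F = F
U → (U → X) = T → F = F
Y → (U → (U → X)) = T → F = F
¬(Y → (U → (U → X))) = ¬F = T
(U ↔ W) → ¬(Y → (U → (U → X))) = T → T = T
¬((U ↔ W) → ¬(Y → (U → (U → X)))) = ¬T = F
(V ∧ ¬((U ↔ V) → (U ∧ (¬(V ↔ Y) ↔ U)))) → ¬((U ↔ W) → ¬(Y → (U → (U → X)))) = T → F = F
W ⊕ V = T ⊕ T = F
(W ⊕ V) ⊕ V = F ⊕ T = T
¬((W ⊕ V) ⊕ V) = ¬T = F
((V ∧ ¬((U ↔ V) → (U ∧ (¬(V ↔ Y) ↔ U)))) → ¬((U ↔ W) → ¬(Y → (U → (U → X))))) → ¬((W ⊕ V) ⊕ V) = F → F = T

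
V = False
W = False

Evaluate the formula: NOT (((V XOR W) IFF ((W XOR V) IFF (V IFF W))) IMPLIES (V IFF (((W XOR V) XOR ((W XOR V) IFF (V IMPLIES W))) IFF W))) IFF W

Substituting V=False, W=False:
V XOR W = False XOR False = False
W XOR V = False XOR False = False
V IFF W = False IFF False = True
(W XOR V) IFF (V IFF W) = False IFF True = False
(V XOR W) IFF ((W XOR V) IFF (V IFF W)) = False IFF False = True
W XOR V = False XOR False = False
W XOR V = False XOR False = False
V IMPLIES W = False IMPLIES False = True
(W XOR V) IFF (V IMPLIES W) = False IFF True = False
(W XOR V) XOR ((W XOR V) IFF (V IMPLIES W)) = False XOR False = False
((W XOR V) XOR ((W XOR V) IFF (V IMPLIES W))) IFF W = False IFF False = True
V IFF (((W XOR V) XOR ((W XOR V) IFF (V IMPLIES W))) IFF W) = False IFF True = False
((V XOR W) IFF ((W XOR V) IFF (V IFF W))) IMPLIES (V IFF (((W XOR V) XOR ((W XOR V) IFF (V IMPLIES W))) IFF W)) = True IMPLIES False = False
NOT (((V XOR W) IFF ((W XOR V) IFF (V IFF W))) IMPLIES (V IFF (((W XOR V) XOR ((W XOR V) IFF (V IMPLIES W))) IFF W))) = NOT False = True
NOT (((V XOR W) IFF ((W XOR V) IFF (V IFF W))) IMPLIES (V IFF (((W XOR V) XOR ((W XOR V) IFF (V IMPLIES W))) IFF W))) IFF W = True IFF False = False

False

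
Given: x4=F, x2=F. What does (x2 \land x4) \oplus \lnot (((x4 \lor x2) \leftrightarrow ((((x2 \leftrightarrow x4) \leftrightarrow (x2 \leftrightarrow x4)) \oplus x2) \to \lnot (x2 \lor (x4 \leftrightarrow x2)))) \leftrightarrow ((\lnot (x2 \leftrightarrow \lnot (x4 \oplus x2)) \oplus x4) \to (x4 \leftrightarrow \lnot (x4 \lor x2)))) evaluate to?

T

Substituting x4=F, x2=F:
x2 \land x4 = F \land F = F
x4 \lor x2 = F \lor F = F
x2 \leftrightarrow x4 = F \leftrightarrow F = T
x2 \leftrightarrow x4 = F \leftrightarrow F = T
(x2 \leftrightarrow x4) \leftrightarrow (x2 \leftrightarrow x4) = T \leftrightarrow T = T
((x2 \leftrightarrow x4) \leftrightarrow (x2 \leftrightarrow x4)) \oplus x2 = T \oplus F = T
x4 \leftrightarrow x2 = F \leftrightarrow F = T
x2 \lor (x4 \leftrightarrow x2) = F \lor T = T
\lnot (x2 \lor (x4 \leftrightarrow x2)) = \lnot T = F
(((x2 \leftrightarrow x4) \leftrightarrow (x2 \leftrightarrow x4)) \oplus x2) \to \lnot (x2 \lor (x4 \leftrightarrow x2)) = T \to F = F
(x4 \lor x2) \leftrightarrow ((((x2 \leftrightarrow x4) \leftrightarrow (x2 \leftrightarrow x4)) \oplus x2) \to \lnot (x2 \lor (x4 \leftrightarrow x2))) = F \leftrightarrow F = T
x4 \oplus x2 = F \oplus F = F
\lnot (x4 \oplus x2) = \lnot F = T
x2 \leftrightarrow \lnot (x4 \oplus x2) = F \leftrightarrow T = F
\lnot (x2 \leftrightarrow \lnot (x4 \oplus x2)) = \lnot F = T
\lnot (x2 \leftrightarrow \lnot (x4 \oplus x2)) \oplus x4 = T \oplus F = T
x4 \lor x2 = F \lor F = F
\lnot (x4 \lor x2) = \lnot F = T
x4 \leftrightarrow \lnot (x4 \lor x2) = F \leftrightarrow T = F
(\lnot (x2 \leftrightarrow \lnot (x4 \oplus x2)) \oplus x4) \to (x4 \leftrightarrow \lnot (x4 \lor x2)) = T \to F = F
((x4 \lor x2) \leftrightarrow ((((x2 \leftrightarrow x4) \leftrightarrow (x2 \leftrightarrow x4)) \oplus x2) \to \lnot (x2 \lor (x4 \leftrightarrow x2)))) \leftrightarrow ((\lnot (x2 \leftrightarrow \lnot (x4 \oplus x2)) \oplus x4) \to (x4 \leftrightarrow \lnot (x4 \lor x2))) = T \leftrightarrow F = F
\lnot (((x4 \lor x2) \leftrightarrow ((((x2 \leftrightarrow x4) \leftrightarrow (x2 \leftrightarrow x4)) \oplus x2) \to \lnot (x2 \lor (x4 \leftrightarrow x2)))) \leftrightarrow ((\lnot (x2 \leftrightarrow \lnot (x4 \oplus x2)) \oplus x4) \to (x4 \leftrightarrow \lnot (x4 \lor x2)))) = \lnot F = T
(x2 \land x4) \oplus \lnot (((x4 \lor x2) \leftrightarrow ((((x2 \leftrightarrow x4) \leftrightarrow (x2 \leftrightarrow x4)) \oplus x2) \to \lnot (x2 \lor (x4 \leftrightarrow x2)))) \leftrightarrow ((\lnot (x2 \leftrightarrow \lnot (x4 \oplus x2)) \oplus x4) \to (x4 \leftrightarrow \lnot (x4 \lor x2)))) = F \oplus T = T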